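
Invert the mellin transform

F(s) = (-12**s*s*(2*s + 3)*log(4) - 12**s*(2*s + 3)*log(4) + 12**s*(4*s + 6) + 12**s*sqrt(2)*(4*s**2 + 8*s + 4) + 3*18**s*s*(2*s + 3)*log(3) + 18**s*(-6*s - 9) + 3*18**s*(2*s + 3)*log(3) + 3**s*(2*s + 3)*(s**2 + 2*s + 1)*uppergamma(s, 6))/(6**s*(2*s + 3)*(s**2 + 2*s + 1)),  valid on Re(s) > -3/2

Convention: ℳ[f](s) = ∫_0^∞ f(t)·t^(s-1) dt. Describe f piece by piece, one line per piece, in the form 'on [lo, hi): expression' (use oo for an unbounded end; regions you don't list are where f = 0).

on [0, 2): t**(3/2)
on [2, 3): t*log(t)
on [3, oo): exp(-2*t)

the 3 pieces separated at 2, 3 each add one integral
[0, 2) adds the kernel integral of t**(3/2)
[2, 3) adds the kernel integral of t*log(t)
for t in [3, ∞): the term is ∫ exp(-2*t)·t^(s-1)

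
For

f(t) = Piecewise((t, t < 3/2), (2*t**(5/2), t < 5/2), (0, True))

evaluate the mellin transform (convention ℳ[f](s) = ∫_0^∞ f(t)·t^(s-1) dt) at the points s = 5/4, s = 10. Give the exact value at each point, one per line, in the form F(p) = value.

F(5/4) = 2**(1/4)*(-27*3**(3/4) + 15*sqrt(2)*3**(1/4) + 125*5**(3/4))/30
F(10) = -531441*sqrt(6)/51200 + 177147/22528 + 9765625*sqrt(10)/2048

slice at 3/2, transform all 2 pieces, and sum them
∫ t·t^(s-1) over [0, 3/2)
on [3/2, 5/2): add ∫ 2*t**(5/2)·t^(s-1) dt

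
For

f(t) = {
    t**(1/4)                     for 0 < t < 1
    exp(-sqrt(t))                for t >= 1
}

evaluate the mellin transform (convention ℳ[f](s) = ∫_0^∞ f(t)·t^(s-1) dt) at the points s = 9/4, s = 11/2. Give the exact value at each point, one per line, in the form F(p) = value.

undo the power substitution: sqrt(t) on [0, 1); exp(-t) on [1, ∞)
integrate the 2 segments split at 1, then add the results
for t in [0, 1): the term is ∫ t**(1/4)·t^(s-1)
∫ over [1, ∞) of exp(-sqrt(t))·t^(s-1) joins the sum

F(9/4) = (E*(16 + 525*sqrt(pi)*erfc(1)) + 2110)*exp(-1)/40
F(11/2) = 4/23 + 19728202*exp(-1)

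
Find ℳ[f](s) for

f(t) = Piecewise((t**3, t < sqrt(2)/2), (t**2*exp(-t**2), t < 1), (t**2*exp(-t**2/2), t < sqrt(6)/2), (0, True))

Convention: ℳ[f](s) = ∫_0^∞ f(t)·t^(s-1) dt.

the power substitution comes off first: t**(3/2) on [0, 1/2); t*exp(-t) on [1/2, 1); t*exp(-t/2) on [1, 3/2)
peel off the shared t-power: sqrt(t) on [0, 1/2); exp(-t) on [1/2, 1); exp(-t/2) on [1, 3/2)
breakpoints sqrt(2)/2, 1: one integral from each of the 3 segments
on [0, sqrt(2)/2) integrate f = t**3 against the kernel
∫ t**2*exp(-t**2)·t^(s-1) over [sqrt(2)/2, 1)
over [1, sqrt(6)/2), the kernel integral of t**2*exp(-t**2/2) enters the sum

(2*2**(s/2)*(s + 3)*uppergamma(s/2 + 1, 1/2) - 2*2**(s/2)*(s + 3)*uppergamma(s/2 + 1, 1) + 4*2**s*(s + 3)*uppergamma(s/2 + 1, 1/2) - 4*2**s*(s + 3)*uppergamma(s/2 + 1, 3/4) + sqrt(2))/(4*2**(s/2)*(s + 3))
  Re(s) > -3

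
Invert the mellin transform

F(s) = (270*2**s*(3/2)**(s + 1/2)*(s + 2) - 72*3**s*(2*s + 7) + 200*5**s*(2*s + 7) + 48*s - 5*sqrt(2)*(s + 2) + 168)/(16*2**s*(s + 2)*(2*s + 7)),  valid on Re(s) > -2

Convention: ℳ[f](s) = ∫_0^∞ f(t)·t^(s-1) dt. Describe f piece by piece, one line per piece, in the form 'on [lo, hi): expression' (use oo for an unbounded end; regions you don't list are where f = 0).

f breaks at 1/2, 3/2 into 3 integrals to sum
for t in [0, 1/2): the term is ∫ 6*t**2·t^(s-1)
over [1/2, 3/2), the kernel integral of 5*t**(7/2)/2 enters the sum
between 3/2 and 5/2 the integrand is 2*t**2·t^(s-1)

on [0, 1/2): 6*t**2
on [1/2, 3/2): 5*t**(7/2)/2
on [3/2, 5/2): 2*t**2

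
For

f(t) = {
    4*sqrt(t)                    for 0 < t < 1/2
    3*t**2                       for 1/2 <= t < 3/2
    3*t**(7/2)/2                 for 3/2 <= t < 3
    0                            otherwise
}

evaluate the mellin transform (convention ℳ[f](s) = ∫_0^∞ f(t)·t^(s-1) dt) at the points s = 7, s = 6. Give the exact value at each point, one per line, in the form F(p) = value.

breakpoints 1/2, 3/2: one integral from each of the 3 segments
over [0, 1/2), the kernel integral of 4*sqrt(t) enters the sum
the [1/2, 3/2) slice contributes ∫ 3*t**2·t^(s-1) dt
between 3/2 and 3 the integrand is 3*t**(7/2)/2·t^(s-1)

F(7) = -59049*sqrt(6)/14336 + sqrt(2)/480 + 9841/768 + 59049*sqrt(3)/7
F(6) = -59049*sqrt(6)/19456 + sqrt(2)/208 + 615/64 + 59049*sqrt(3)/19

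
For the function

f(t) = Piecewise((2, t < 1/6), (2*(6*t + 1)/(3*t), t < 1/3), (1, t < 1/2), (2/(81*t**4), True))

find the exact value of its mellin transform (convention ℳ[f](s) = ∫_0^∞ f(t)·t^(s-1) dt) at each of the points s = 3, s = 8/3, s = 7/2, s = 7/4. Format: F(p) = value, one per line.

F(3) = 11/72
F(8/3) = 6**(1/3)*(-378 + 725*3**(2/3) + 1116*2**(2/3))/25920
F(7/2) = sqrt(6)*(-114 + 696*sqrt(2) + 1525*sqrt(3))/68040
F(7/4) = 6**(1/4)*(-2754 + 953*3**(3/4) + 3726*2**(3/4))/15309

invert the common scale on t to get 2 on [0, 1/4); (4*t + 1)/t on [1/4, 1/2); 1 on [1/2, 3/4); …
undo the shared t-power: 2*t on [0, 1/4); 4*t + 1 on [1/4, 1/2); t on [1/2, 3/4); …
the common scale on t comes off first: t on [0, 1/2); 2*t + 1 on [1/2, 1); t/2 on [1, 3/2); …
slice at 1/6, 1/3, 1/2, transform all 4 pieces, and sum them
∫ over [0, 1/6) of 2·t^(s-1) joins the sum
piece [1/6, 1/3): integrate 2*(6*t + 1)/(3*t) against the kernel
between 1/3 and 1/2 the integrand is 1·t^(s-1)
∫ 2/(81*t**4)·t^(s-1) over [1/2, ∞)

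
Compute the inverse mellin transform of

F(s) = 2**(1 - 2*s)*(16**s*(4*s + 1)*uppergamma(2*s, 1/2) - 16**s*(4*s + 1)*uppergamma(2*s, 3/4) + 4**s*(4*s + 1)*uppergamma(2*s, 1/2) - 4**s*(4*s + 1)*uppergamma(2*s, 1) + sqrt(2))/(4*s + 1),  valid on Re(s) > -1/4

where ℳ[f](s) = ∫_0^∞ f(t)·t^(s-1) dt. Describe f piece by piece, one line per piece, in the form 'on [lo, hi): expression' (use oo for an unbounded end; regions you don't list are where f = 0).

invert the power substitution to get sqrt(t) on [0, 1/2); exp(-t) on [1/2, 1); exp(-t/2) on [1, 3/2)
f breaks at 1/4, 1 into 3 integrals to sum
the [0, 1/4) slice contributes ∫ t**(1/4)·t^(s-1) dt
segment [1/4, 1) carries exp(-sqrt(t)); integrate it
segment 1 to 9/4 holds exp(-sqrt(t)/2); add its integral

on [0, 1/4): t**(1/4)
on [1/4, 1): exp(-sqrt(t))
on [1, 9/4): exp(-sqrt(t)/2)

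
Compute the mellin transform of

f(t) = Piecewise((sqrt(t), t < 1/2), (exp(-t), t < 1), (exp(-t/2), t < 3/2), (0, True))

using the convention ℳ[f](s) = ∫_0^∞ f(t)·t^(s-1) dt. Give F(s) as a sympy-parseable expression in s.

linearity at 1/2, 1 turns ℳ[f](s) into 3 summed integrals
on [0, 1/2) integrate f = sqrt(t) against the kernel
[1/2, 1) adds the kernel integral of exp(-t)
[1, 3/2) adds the kernel integral of exp(-t/2)

(2**s*(2*s + 1)*uppergamma(s, 1/2) - 2**s*(2*s + 1)*uppergamma(s, 1) + 4**s*(2*s + 1)*uppergamma(s, 1/2) - 4**s*(2*s + 1)*uppergamma(s, 3/4) + sqrt(2))/(2**s*(2*s + 1))
  Re(s) > -1/2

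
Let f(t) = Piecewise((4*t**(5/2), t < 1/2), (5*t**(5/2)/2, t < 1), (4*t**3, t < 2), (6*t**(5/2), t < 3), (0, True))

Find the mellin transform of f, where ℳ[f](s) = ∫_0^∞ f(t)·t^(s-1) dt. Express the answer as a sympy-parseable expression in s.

along the cuts 1/2, 1, 2, ℳ[f](s) splits into 4 integrals
over [0, 1/2), the kernel integral of 4*t**(5/2) enters the sum
segment [1/2, 1) carries 5*t**(5/2)/2; integrate it
∫ over [1, 2) of 4*t**3·t^(s-1) joins the sum
for t in [2, 3): the term is ∫ 6*t**(5/2)·t^(s-1)

(3*2**(-s - 5/2)*(s + 3) - 12*2**(s + 5/2)*(s + 3) + 4*2**(s + 3)*(2*s + 5) + 12*3**(s + 5/2)*(s + 3) - 3*s - 5)/((s + 3)*(2*s + 5))
  Re(s) > -5/2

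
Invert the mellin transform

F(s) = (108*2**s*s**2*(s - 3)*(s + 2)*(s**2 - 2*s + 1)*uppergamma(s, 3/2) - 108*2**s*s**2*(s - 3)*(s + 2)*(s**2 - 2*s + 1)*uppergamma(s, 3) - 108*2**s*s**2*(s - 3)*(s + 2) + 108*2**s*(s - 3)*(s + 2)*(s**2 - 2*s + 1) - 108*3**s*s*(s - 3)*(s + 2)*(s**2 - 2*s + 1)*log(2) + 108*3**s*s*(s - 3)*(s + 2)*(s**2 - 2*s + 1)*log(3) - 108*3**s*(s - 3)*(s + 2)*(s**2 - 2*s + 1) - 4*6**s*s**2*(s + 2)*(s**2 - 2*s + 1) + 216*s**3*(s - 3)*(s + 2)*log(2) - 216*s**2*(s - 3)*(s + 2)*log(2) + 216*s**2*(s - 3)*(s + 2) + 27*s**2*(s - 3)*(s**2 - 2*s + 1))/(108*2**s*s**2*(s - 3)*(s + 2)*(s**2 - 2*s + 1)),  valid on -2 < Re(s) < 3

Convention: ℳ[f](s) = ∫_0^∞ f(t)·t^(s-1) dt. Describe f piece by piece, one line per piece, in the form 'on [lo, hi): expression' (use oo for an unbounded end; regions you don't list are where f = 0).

on [0, 1/2): t**2
on [1/2, 1): log(t)/t
on [1, 3/2): log(t)
on [3/2, 3): exp(-t)
on [3, oo): t**(-3)

cuts at 1/2, 1, 3/2, 3: linearity sums the 5 kernel integrals
between 0 and 1/2 the integrand is t**2·t^(s-1)
[1/2, 1) adds the kernel integral of log(t)/t
over [1, 3/2), the kernel integral of log(t) enters the sum
over [3/2, 3), the kernel integral of exp(-t) enters the sum
∫ over [3, ∞) of t**(-3)·t^(s-1) joins the sum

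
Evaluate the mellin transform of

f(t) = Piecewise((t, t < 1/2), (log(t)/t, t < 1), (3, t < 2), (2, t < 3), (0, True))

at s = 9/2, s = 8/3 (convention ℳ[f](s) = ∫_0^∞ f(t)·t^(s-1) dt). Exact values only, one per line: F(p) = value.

split f at 1/2, 1, 2: ℳ[f](s) collects 4 kernel integrals
between 0 and 1/2 the integrand is t·t^(s-1)
∫ log(t)/t·t^(s-1) over [1/2, 1)
piece [1, 2): integrate 3 against the kernel
segment [2, 3) carries 2; integrate it

F(9/2) = sqrt(2)*(-58080*sqrt(2) + 2772*log(2) + 553169 + 2794176*sqrt(6))/155232
F(8/3) = -297/200 + 3*2**(1/3)*log(2)/20 + 471*2**(1/3)/4400 + 3*2**(2/3)/2 + 27*3**(2/3)/4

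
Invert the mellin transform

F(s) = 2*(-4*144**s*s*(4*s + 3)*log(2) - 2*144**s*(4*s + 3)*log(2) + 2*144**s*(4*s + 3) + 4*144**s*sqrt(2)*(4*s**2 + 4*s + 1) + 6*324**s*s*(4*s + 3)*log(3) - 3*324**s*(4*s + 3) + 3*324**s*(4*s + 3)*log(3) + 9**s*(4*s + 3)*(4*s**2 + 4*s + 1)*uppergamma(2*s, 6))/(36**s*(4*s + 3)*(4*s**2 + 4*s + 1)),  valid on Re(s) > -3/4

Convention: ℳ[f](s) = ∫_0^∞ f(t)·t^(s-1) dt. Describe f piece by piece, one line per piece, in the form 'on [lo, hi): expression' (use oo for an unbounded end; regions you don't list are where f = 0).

strip the power substitution: t**(3/2) on [0, 2); t*log(t) on [2, 3); exp(-2*t) on [3, ∞)
linearity at 4, 9 turns ℳ[f](s) into 3 summed integrals
the [0, 4) slice contributes ∫ t**(3/4)·t^(s-1) dt
∫ sqrt(t)*log(sqrt(t))·t^(s-1) over [4, 9)
piece [9, ∞): integrate exp(-2*sqrt(t)) against the kernel

on [0, 4): t**(3/4)
on [4, 9): sqrt(t)*log(sqrt(t))
on [9, oo): exp(-2*sqrt(t))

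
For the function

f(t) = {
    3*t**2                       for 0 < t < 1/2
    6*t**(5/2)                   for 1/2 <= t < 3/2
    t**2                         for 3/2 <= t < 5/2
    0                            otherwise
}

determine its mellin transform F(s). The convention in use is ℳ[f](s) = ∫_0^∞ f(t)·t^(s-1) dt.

split f at 1/2, 3/2: ℳ[f](s) collects 3 kernel integrals
∫ 3*t**2·t^(s-1) over [0, 1/2)
piece [1/2, 3/2): integrate 6*t**(5/2) against the kernel
segment [3/2, 5/2) carries t**2; integrate it

(54*2**(1/2 - s)*3**(s + 1/2)*(s + 2) - 6*2**(1/2 - s)*(s + 2) - 9*(3/2)**s*(2*s + 5) + 25*(5/2)**s*(2*s + 5) + 3*(2*s + 5)/2**s)/(4*(s + 2)*(2*s + 5))
  Re(s) > -2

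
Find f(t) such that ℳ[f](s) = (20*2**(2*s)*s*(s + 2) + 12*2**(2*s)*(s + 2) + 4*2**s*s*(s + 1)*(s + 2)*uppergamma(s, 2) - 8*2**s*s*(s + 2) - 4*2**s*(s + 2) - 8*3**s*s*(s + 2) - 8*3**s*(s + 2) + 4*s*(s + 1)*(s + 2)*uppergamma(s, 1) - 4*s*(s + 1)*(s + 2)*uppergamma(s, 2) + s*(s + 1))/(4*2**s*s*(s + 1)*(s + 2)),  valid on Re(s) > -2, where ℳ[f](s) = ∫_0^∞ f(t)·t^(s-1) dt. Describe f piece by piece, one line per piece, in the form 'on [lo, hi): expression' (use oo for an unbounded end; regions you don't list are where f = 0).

on [0, 1/2): t**2
on [1/2, 1): exp(-2*t)
on [1, 3/2): t + 1
on [3/2, 2): t + 3
on [2, oo): exp(-t)

along the cuts 1/2, 1, 3/2, 2, ℳ[f](s) splits into 5 integrals
on [0, 1/2): add ∫ t**2·t^(s-1) dt
over [1/2, 1), the kernel integral of exp(-2*t) enters the sum
on [1, 3/2) integrate f = (t + 1) against the kernel
∫ over [3/2, 2) of (t + 3)·t^(s-1) joins the sum
between 2 and ∞ the integrand is exp(-t)·t^(s-1)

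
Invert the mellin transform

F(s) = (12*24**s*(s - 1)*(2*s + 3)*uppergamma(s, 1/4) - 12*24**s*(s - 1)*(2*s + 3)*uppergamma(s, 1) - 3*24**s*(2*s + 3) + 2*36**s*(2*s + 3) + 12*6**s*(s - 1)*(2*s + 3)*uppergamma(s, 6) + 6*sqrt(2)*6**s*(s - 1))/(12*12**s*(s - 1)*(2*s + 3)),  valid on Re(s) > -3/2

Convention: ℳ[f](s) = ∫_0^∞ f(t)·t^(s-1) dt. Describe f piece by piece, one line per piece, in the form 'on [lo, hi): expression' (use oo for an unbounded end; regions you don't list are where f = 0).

summing 4 kernel integrals split by 1/2, 2, 3 yields ℳ[f](s)
[0, 1/2) adds the kernel integral of t**(3/2)
the [1/2, 2) slice contributes ∫ exp(-t/2)·t^(s-1) dt
over [2, 3), the kernel integral of 1/(2*t) enters the sum
∫ exp(-2*t)·t^(s-1) over [3, ∞)

on [0, 1/2): t**(3/2)
on [1/2, 2): exp(-t/2)
on [2, 3): 1/(2*t)
on [3, oo): exp(-2*t)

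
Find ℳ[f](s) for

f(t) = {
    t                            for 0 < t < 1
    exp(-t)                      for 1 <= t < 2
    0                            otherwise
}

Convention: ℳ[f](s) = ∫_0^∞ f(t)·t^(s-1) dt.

split f at 1: ℳ[f](s) collects 2 kernel integrals
over [0, 1), the kernel integral of t enters the sum
segment [1, 2) carries exp(-t); integrate it

((s + 1)*uppergamma(s, 1) - (s + 1)*uppergamma(s, 2) + 1)/(s + 1)
  Re(s) > -1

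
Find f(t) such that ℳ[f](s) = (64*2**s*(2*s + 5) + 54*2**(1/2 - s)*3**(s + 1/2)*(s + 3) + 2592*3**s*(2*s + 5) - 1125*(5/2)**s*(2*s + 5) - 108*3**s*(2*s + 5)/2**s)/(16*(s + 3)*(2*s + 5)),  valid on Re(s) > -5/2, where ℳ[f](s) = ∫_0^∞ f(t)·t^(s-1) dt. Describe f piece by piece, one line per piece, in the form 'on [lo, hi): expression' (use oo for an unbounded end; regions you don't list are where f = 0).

on [0, 3/2): 3*t**(5/2)/2
on [3/2, 2): 2*t**3
on [2, 5/2): 3*t**3/2
on [5/2, 3): 6*t**3

f breaks at 3/2, 2, 5/2 into 4 integrals to sum
segment [0, 3/2) carries 3*t**(5/2)/2; integrate it
over [3/2, 2), the kernel integral of 2*t**3 enters the sum
between 2 and 5/2 the integrand is 3*t**3/2·t^(s-1)
[5/2, 3) adds the kernel integral of 6*t**3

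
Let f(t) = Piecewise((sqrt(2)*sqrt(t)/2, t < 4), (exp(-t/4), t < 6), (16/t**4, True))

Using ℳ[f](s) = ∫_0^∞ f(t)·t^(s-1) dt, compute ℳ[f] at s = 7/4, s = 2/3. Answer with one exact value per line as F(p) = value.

reversing the common scale on t: sqrt(t) on [0, 2); exp(-t/2) on [2, 3); t**(-4) on [3, ∞)
decompose at 4, 6; ℳ[f](s) sums the 3 pieces' integrals
segment 0 to 4 holds sqrt(2)*sqrt(t)/2; add its integral
segment 4 to 6 holds exp(-t/4); add its integral
for t in [6, ∞): the term is ∫ 16/t**4·t^(s-1)

F(7/4) = -8*sqrt(2)*uppergamma(7/4, 3/2) + 8*6**(3/4)/243 + 8*sqrt(2)*uppergamma(7/4, 1) + 64/9
F(2/3) = -2*2**(1/3)*uppergamma(2/3, 3/2) + 6**(2/3)/270 + 2*2**(1/3)*uppergamma(2/3, 1) + 12*2**(5/6)/7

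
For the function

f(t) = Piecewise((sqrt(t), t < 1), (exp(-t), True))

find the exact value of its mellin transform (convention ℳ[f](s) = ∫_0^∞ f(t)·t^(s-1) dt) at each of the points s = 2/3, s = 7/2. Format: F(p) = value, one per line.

F(2/3) = uppergamma(2/3, 1) + 6/7
F(7/2) = (E*(2 + 15*sqrt(pi)*erfc(1)) + 58)*exp(-1)/8

slice at 1, transform all 2 pieces, and sum them
∫ over [0, 1) of sqrt(t)·t^(s-1) joins the sum
between 1 and ∞ the integrand is exp(-t)·t^(s-1)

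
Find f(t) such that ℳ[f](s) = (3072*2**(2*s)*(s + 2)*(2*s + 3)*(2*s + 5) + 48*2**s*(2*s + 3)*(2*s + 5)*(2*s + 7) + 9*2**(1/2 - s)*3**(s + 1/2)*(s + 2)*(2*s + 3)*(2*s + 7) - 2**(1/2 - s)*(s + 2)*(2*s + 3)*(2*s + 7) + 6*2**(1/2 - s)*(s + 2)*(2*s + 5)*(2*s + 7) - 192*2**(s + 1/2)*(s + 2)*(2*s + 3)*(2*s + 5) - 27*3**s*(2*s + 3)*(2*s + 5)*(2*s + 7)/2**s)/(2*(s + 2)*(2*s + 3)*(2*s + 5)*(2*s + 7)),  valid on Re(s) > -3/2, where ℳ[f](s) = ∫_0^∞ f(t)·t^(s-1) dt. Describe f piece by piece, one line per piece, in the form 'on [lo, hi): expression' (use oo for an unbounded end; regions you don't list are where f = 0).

on [0, 1/2): 6*t**(3/2)
on [1/2, 3/2): 2*t**(5/2)
on [3/2, 2): 6*t**2
on [2, 4): 6*t**(7/2)

cuts at 1/2, 3/2, 2: linearity sums the 4 kernel integrals
on [0, 1/2) integrate f = 6*t**(3/2) against the kernel
on [1/2, 3/2): add ∫ 2*t**(5/2)·t^(s-1) dt
on [3/2, 2) integrate f = 6*t**2 against the kernel
over [2, 4), the kernel integral of 6*t**(7/2) enters the sum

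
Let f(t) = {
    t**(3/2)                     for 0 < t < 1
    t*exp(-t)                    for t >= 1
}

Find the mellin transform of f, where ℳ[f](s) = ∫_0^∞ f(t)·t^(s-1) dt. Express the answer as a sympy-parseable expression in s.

((2*s + 3)*uppergamma(s + 1, 1) + 2)/(2*s + 3)
  Re(s) > -3/2

peel off the shared t-power: sqrt(t) on [0, 1); exp(-t) on [1, ∞)
slice at 1, transform all 2 pieces, and sum them
segment [0, 1) carries t**(3/2); integrate it
for t in [1, ∞): the term is ∫ t*exp(-t)·t^(s-1)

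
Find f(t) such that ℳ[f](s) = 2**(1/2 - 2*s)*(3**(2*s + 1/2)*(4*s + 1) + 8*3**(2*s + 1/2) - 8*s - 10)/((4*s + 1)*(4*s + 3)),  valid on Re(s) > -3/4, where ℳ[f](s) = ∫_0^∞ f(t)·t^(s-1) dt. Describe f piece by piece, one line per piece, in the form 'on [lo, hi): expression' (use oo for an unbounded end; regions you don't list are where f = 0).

on [0, 1/4): t**(3/4)
on [1/4, 9/4): t**(1/4)*(2 - sqrt(t))

remove the power substitution first: t**(3/2) on [0, 1/2); sqrt(t)*(2 - t) on [1/2, 3/2)
the shared t-power comes off first: t on [0, 1/2); 2 - t on [1/2, 3/2)
decompose at 1/4; ℳ[f](s) sums the 2 pieces' integrals
∫ over [0, 1/4) of t**(3/4)·t^(s-1) joins the sum
on [1/4, 9/4): add ∫ t**(1/4)*(2 - sqrt(t))·t^(s-1) dt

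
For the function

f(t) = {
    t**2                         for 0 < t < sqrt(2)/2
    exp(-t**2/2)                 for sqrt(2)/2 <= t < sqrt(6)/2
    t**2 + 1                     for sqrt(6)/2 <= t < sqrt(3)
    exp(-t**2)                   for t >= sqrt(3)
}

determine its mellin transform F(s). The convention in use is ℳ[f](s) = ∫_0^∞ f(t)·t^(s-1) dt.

(sqrt(2)/2)**s*(2**(s/2)*s*(s + 2)*uppergamma(s/2, 3) + 2**s*s*(s + 2)*uppergamma(s/2, 1/4) - 2**s*s*(s + 2)*uppergamma(s/2, 3/4) - 5*3**(s/2)*s - 4*3**(s/2) + 8*6**(s/2)*s + 4*6**(s/2) + s)/(2*s*(s + 2))
  Re(s) > -2

undo the power substitution: t on [0, 1/2); exp(-t/2) on [1/2, 3/2); t + 1 on [3/2, 3); …
f breaks at sqrt(2)/2, sqrt(6)/2, sqrt(3) into 4 integrals to sum
over [0, sqrt(2)/2), the kernel integral of t**2 enters the sum
[sqrt(2)/2, sqrt(6)/2) adds the kernel integral of exp(-t**2/2)
segment sqrt(6)/2 to sqrt(3) holds (t**2 + 1); add its integral
between sqrt(3) and ∞ the integrand is exp(-t**2)·t^(s-1)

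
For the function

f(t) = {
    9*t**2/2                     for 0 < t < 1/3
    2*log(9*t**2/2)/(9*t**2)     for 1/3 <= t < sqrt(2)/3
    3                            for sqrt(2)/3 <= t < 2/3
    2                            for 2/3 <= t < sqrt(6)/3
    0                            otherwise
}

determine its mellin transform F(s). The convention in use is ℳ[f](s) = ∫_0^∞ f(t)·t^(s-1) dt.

the power substitution comes off first: 9*t/2 on [0, 1/9); 2*log(9*t/2)/(9*t) on [1/9, 2/9); 3 on [2/9, 4/9); …
strip the common scale on t: 3*t on [0, 1/6); log(3*t)/(3*t) on [1/6, 1/3); 3 on [1/3, 2/3); …
invert the common scale on t to get t on [0, 1/2); log(t)/t on [1/2, 1); 3 on [1, 2); …
the 4 pieces separated at 1/3, sqrt(2)/3, 2/3 each add one integral
on [0, 1/3): add ∫ 9*t**2/2·t^(s-1) dt
for t in [1/3, sqrt(2)/3): the term is ∫ 2*log(9*t**2/2)/(9*t**2)·t^(s-1)
[sqrt(2)/3, 2/3) adds the kernel integral of 3
∫ over [2/3, sqrt(6)/3) of 2·t^(s-1) joins the sum

(-4*2**(s/2)*s*(s + 2) - 6*2**(s/2)*(s + 2)*(s**2 - 4*s + 4) + 2*2**s*(s + 2)*(s**2 - 4*s + 4) + 4*6**(s/2)*(s + 2)*(s**2 - 4*s + 4) + 4*s**2*(s + 2)*log(2) - 8*s*(s + 2)*log(2) + 8*s*(s + 2) + s*(s**2 - 4*s + 4))/(2*3**s*s*(s + 2)*(s**2 - 4*s + 4))
  Re(s) > -2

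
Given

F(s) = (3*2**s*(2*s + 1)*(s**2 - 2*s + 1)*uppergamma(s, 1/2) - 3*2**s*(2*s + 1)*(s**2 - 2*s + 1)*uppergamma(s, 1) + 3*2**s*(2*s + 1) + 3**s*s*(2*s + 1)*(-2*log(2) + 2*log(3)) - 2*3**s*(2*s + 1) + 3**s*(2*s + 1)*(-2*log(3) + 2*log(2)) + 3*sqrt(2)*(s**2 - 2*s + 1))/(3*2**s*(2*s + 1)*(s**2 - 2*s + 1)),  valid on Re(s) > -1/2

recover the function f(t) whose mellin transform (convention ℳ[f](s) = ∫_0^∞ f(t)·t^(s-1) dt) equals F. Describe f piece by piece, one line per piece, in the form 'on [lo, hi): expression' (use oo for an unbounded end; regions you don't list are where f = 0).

treat the 3 regions marked off by 1/2, 1 separately and sum
between 0 and 1/2 the integrand is sqrt(t)·t^(s-1)
∫ exp(-t)·t^(s-1) over [1/2, 1)
∫ over [1, 3/2) of log(t)/t·t^(s-1) joins the sum

on [0, 1/2): sqrt(t)
on [1/2, 1): exp(-t)
on [1, 3/2): log(t)/t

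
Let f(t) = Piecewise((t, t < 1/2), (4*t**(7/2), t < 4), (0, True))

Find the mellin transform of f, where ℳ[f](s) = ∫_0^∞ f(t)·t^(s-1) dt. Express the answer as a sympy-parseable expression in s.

(2048*2**(2*s)*(s + 1) - 2**(1/2 - s)*(s + 1) + (2*s + 7)/2**s)/(2*(s + 1)*(2*s + 7))
  Re(s) > -1

summing 2 kernel integrals split by 1/2 yields ℳ[f](s)
over [0, 1/2), the kernel integral of t enters the sum
[1/2, 4) adds the kernel integral of 4*t**(7/2)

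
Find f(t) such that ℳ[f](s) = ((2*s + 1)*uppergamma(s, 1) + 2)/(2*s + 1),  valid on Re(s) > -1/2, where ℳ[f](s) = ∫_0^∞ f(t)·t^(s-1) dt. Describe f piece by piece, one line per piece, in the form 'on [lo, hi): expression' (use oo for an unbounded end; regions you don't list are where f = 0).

summing 2 kernel integrals split by 1 yields ℳ[f](s)
[0, 1) adds the kernel integral of sqrt(t)
over [1, ∞), the kernel integral of exp(-t) enters the sum

on [0, 1): sqrt(t)
on [1, oo): exp(-t)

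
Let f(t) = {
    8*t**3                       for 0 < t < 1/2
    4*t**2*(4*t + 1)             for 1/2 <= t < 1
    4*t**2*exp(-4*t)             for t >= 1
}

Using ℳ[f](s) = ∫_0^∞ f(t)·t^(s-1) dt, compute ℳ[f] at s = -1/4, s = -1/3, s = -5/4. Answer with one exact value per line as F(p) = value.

F(-1/4) = -72*2**(1/4)/77 + sqrt(2)*uppergamma(7/4, 4)/4 + 624/77
F(-1/3) = -39*2**(1/3)/40 + 2**(2/3)*uppergamma(5/3, 4)/4 + 42/5
F(-5/4) = -80*2**(1/4)/21 + sqrt(2)*uppergamma(3/4, 4) + 304/21

remove the common scale on t first: t**3 on [0, 1); t**2*(2*t + 1) on [1, 2); t**2*exp(-2*t) on [2, ∞)
back out the shared t-power: t on [0, 1); 2*t + 1 on [1, 2); exp(-2*t) on [2, ∞)
cuts at 1/2, 1: linearity sums the 3 kernel integrals
segment [0, 1/2) carries 8*t**3; integrate it
∫ 4*t**2*(4*t + 1)·t^(s-1) over [1/2, 1)
∫ 4*t**2*exp(-4*t)·t^(s-1) over [1, ∞)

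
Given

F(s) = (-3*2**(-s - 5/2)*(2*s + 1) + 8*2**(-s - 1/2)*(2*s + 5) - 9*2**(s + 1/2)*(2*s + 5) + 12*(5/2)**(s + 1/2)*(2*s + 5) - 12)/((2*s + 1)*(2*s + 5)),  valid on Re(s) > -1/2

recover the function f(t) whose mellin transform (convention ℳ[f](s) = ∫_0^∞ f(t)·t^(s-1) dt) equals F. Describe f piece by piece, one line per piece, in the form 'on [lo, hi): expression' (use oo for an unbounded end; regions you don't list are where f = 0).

the 4 pieces separated at 1/2, 1, 2 each add one integral
segment [0, 1/2) carries 4*sqrt(t); integrate it
∫ over [1/2, 1) of 3*t**(5/2)/2·t^(s-1) joins the sum
piece [1, 2): integrate 3*sqrt(t)/2 against the kernel
for t in [2, 5/2): the term is ∫ 6*sqrt(t)·t^(s-1)

on [0, 1/2): 4*sqrt(t)
on [1/2, 1): 3*t**(5/2)/2
on [1, 2): 3*sqrt(t)/2
on [2, 5/2): 6*sqrt(t)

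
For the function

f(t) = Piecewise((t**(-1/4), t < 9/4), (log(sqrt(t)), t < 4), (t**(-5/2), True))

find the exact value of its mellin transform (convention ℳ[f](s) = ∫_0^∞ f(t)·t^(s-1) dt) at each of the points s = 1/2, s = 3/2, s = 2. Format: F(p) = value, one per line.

F(1/2) = -31/32 + log(128/27) + 2*sqrt(6)
F(3/2) = -9*log(3)/4 - 7/9 + 9*sqrt(6)/10 + 91*log(2)/12
F(2) = -81*log(3)/32 - 47/128 + 27*sqrt(6)/28 + 337*log(2)/32

remove the power substitution first: 1/sqrt(t) on [0, 3/2); log(t) on [3/2, 2); t**(-5) on [2, ∞)
peel off the shared t-power: sqrt(t) on [0, 3/2); t*log(t) on [3/2, 2); t**(-4) on [2, ∞)
treat the 3 regions marked off by 9/4, 4 separately and sum
the [0, 9/4) slice contributes ∫ t**(-1/4)·t^(s-1) dt
segment 9/4 to 4 holds log(sqrt(t)); add its integral
piece [4, ∞): integrate t**(-5/2) against the kernel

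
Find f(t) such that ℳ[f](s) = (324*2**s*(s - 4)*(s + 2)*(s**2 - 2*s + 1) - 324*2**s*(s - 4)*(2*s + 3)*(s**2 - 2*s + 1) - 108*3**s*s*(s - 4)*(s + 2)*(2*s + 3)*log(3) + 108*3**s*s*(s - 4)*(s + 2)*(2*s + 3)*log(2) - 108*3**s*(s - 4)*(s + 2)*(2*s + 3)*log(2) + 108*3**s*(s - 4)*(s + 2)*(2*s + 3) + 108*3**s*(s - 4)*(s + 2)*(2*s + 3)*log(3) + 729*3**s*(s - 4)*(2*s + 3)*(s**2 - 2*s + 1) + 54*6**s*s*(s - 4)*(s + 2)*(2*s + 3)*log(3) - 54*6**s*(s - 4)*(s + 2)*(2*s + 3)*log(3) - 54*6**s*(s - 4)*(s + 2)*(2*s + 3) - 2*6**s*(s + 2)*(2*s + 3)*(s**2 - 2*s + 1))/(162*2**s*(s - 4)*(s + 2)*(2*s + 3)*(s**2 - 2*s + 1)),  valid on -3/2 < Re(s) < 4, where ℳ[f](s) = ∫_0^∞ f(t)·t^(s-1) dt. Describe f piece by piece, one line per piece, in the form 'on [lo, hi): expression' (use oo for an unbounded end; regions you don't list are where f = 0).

summing 4 kernel integrals split by 1, 3/2, 3 yields ℳ[f](s)
∫ t**(3/2)·t^(s-1) over [0, 1)
segment [1, 3/2) carries 2*t**2; integrate it
between 3/2 and 3 the integrand is log(t)/t·t^(s-1)
∫ t**(-4)·t^(s-1) over [3, ∞)

on [0, 1): t**(3/2)
on [1, 3/2): 2*t**2
on [3/2, 3): log(t)/t
on [3, oo): t**(-4)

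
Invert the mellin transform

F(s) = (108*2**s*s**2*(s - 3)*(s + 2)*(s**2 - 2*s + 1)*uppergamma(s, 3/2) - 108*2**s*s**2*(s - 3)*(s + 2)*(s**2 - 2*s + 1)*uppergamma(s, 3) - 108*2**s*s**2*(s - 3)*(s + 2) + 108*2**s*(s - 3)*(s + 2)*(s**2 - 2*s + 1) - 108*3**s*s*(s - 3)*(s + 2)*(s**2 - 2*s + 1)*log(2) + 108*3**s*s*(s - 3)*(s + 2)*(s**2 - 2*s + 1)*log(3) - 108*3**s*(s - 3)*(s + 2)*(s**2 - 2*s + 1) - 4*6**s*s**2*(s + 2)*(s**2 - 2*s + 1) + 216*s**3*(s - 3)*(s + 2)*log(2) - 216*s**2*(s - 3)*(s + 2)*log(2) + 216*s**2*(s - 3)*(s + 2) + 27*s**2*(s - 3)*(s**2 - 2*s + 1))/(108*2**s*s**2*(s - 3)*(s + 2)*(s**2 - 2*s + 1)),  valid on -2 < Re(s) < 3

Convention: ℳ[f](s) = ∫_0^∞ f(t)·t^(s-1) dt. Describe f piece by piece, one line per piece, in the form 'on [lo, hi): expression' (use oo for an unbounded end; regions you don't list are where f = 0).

on [0, 1/2): t**2
on [1/2, 1): log(t)/t
on [1, 3/2): log(t)
on [3/2, 3): exp(-t)
on [3, oo): t**(-3)

the 5 pieces separated at 1/2, 1, 3/2, 3 each add one integral
∫ over [0, 1/2) of t**2·t^(s-1) joins the sum
piece [1/2, 1): integrate log(t)/t against the kernel
the [1, 3/2) slice contributes ∫ log(t)·t^(s-1) dt
over [3/2, 3), the kernel integral of exp(-t) enters the sum
segment [3, ∞) carries t**(-3); integrate it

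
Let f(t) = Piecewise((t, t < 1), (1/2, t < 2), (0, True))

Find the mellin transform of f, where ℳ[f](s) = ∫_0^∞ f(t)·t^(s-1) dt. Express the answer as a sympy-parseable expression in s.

(2**s*(s + 1) + s - 1)/(2*s*(s + 1))
  Re(s) > -1

cuts at 1: linearity sums the 2 kernel integrals
on [0, 1) integrate f = t against the kernel
piece [1, 2): integrate 1/2 against the kernel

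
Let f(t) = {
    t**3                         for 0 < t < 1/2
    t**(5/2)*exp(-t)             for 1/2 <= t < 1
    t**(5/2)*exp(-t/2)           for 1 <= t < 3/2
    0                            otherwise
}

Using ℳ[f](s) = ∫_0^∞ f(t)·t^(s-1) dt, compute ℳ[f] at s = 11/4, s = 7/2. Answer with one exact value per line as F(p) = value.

F(11/4) = -32*2**(1/4)*uppergamma(21/4, 3/4) - uppergamma(21/4, 1) + 2**(1/4)/368 + uppergamma(21/4, 1/2) + 32*2**(1/4)*uppergamma(21/4, 1/2)
F(7/2) = -260103*exp(-3/4)/16 - 326*exp(-1) + sqrt(2)/832 + 411515*exp(-1/2)/32

peel off the shared t-power: t on [0, 1/2); sqrt(t)*exp(-t) on [1/2, 1); sqrt(t)*exp(-t/2) on [1, 3/2)
back out the shared t-power: sqrt(t) on [0, 1/2); exp(-t) on [1/2, 1); exp(-t/2) on [1, 3/2)
split f at 1/2, 1: ℳ[f](s) collects 3 kernel integrals
over [0, 1/2), the kernel integral of t**3 enters the sum
the [1/2, 1) slice contributes ∫ t**(5/2)*exp(-t)·t^(s-1) dt
[1, 3/2) adds the kernel integral of t**(5/2)*exp(-t/2)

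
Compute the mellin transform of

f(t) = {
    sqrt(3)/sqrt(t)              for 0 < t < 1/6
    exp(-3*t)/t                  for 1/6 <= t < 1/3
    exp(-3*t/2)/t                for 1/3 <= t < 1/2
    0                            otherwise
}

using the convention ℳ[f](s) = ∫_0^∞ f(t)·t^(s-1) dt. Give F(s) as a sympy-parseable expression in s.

the shared t-power comes off first: sqrt(3)*sqrt(t) on [0, 1/6); exp(-3*t) on [1/6, 1/3); exp(-3*t/2) on [1/3, 1/2)
the common scale on t comes off first: sqrt(t) on [0, 1/2); exp(-t) on [1/2, 1); exp(-t/2) on [1, 3/2)
cuts at 1/6, 1/3: linearity sums the 3 kernel integrals
∫ sqrt(3)/sqrt(t)·t^(s-1) over [0, 1/6)
∫ exp(-3*t)/t·t^(s-1) over [1/6, 1/3)
between 1/3 and 1/2 the integrand is exp(-3*t/2)/t·t^(s-1)

3*(2**(2*s)*(2*s - 1)*uppergamma(s - 1, 1/2) - 2**(2*s)*(2*s - 1)*uppergamma(s - 1, 3/4) + 2*2**s*(2*s - 1)*uppergamma(s - 1, 1/2) - 2*2**s*(2*s - 1)*uppergamma(s - 1, 1) + 4*sqrt(2))/(2*6**s*(2*s - 1))
  Re(s) > 1/2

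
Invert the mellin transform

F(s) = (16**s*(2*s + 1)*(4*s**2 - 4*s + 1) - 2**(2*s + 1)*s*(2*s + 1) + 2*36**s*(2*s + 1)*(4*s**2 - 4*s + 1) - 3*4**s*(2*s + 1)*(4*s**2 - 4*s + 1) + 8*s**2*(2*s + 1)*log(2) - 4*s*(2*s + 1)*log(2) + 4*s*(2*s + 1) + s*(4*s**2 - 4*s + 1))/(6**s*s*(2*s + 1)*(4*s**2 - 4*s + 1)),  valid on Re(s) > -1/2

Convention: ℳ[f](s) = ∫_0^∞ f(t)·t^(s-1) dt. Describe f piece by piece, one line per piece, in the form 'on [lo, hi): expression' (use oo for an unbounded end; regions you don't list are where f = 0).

strip the common scale on t: sqrt(t) on [0, 1/4); log(sqrt(t))/sqrt(t) on [1/4, 1); 3 on [1, 4); …
strip the power substitution: t on [0, 1/2); log(t)/t on [1/2, 1); 3 on [1, 2); …
breakpoints 1/6, 2/3, 8/3: one integral from each of the 4 segments
∫ sqrt(6)*sqrt(t)/2·t^(s-1) over [0, 1/6)
∫ sqrt(6)*log(sqrt(6)*sqrt(t)/2)/(3*sqrt(t))·t^(s-1) over [1/6, 2/3)
on [2/3, 8/3): add ∫ 3·t^(s-1) dt
piece [8/3, 6): integrate 2 against the kernel

on [0, 1/6): sqrt(6)*sqrt(t)/2
on [1/6, 2/3): sqrt(6)*log(sqrt(6)*sqrt(t)/2)/(3*sqrt(t))
on [2/3, 8/3): 3
on [8/3, 6): 2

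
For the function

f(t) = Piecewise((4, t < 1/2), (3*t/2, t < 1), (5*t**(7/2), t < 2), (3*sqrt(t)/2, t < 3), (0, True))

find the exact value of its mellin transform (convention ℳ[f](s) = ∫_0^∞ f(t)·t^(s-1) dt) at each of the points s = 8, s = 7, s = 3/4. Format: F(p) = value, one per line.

decompose at 1/2, 1, 2; ℳ[f](s) sums the 4 pieces' integrals
segment 0 to 1/2 holds 4; add its integral
∫ 3*t/2·t^(s-1) over [1/2, 1)
segment 1 to 2 holds 5*t**(7/2); add its integral
the [2, 3) slice contributes ∫ 3*sqrt(t)/2·t^(s-1) dt

F(8) = -18829/70656 + 330496*sqrt(2)/391 + 19683*sqrt(3)/17
F(7) = -24511/86016 + 48512*sqrt(2)/105 + 2187*sqrt(3)/5
F(3/4) = -38/119 + 18*3**(1/4)/5 + 67387*2**(1/4)/3570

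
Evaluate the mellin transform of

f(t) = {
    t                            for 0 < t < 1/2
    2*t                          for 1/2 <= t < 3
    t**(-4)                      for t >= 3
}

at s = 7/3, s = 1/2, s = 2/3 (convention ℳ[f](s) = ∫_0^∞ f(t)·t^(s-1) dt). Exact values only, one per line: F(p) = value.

along the cuts 1/2, 3, ℳ[f](s) splits into 3 integrals
on [0, 1/2) integrate f = t against the kernel
piece [1/2, 3): integrate 2*t against the kernel
on [3, ∞) integrate f = t**(-4) against the kernel

F(7/3) = 2**(2/3)*(-9 + 3904*6**(1/3))/480
F(1/2) = sqrt(2)*(-189 + 2270*sqrt(6))/1134
F(2/3) = 2**(1/3)*(-81 + 973*6**(2/3))/540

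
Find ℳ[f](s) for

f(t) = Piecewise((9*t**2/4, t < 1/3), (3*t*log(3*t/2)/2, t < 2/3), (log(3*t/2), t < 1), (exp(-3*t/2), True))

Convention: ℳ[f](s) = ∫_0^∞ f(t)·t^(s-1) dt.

(4*2**s*s**2*(s + 2)*(s**2 + 2*s + 1)*uppergamma(s, 3/2) - 4*2**s*s**2*(s + 2) + 4*2**s*(s + 2)*(s**2 + 2*s + 1) + 3**s*s*(s + 2)*(-4*log(2) + 4*log(3))*(s**2 + 2*s + 1) - 4*3**s*(s + 2)*(s**2 + 2*s + 1) + s**3*(s + 2)*log(4) + s**2*(s + 2)*log(4) + 2*s**2*(s + 2) + s**2*(s**2 + 2*s + 1))/(4*3**s*s**2*(s + 2)*(s**2 + 2*s + 1))
  Re(s) > -2

back out the common scale on t: t**2 on [0, 1/2); t*log(t) on [1/2, 1); log(t) on [1, 3/2); …
breakpoints 1/3, 2/3, 1: one integral from each of the 4 segments
on [0, 1/3) integrate f = 9*t**2/4 against the kernel
between 1/3 and 2/3 the integrand is 3*t*log(3*t/2)/2·t^(s-1)
[2/3, 1) adds the kernel integral of log(3*t/2)
∫ over [1, ∞) of exp(-3*t/2)·t^(s-1) joins the sum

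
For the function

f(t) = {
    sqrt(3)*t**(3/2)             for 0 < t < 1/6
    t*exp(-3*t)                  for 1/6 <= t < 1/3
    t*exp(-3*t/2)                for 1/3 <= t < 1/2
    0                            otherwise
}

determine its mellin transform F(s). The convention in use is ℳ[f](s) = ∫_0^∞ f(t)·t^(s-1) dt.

invert the shared t-power to get sqrt(3)*sqrt(t) on [0, 1/6); exp(-3*t) on [1/6, 1/3); exp(-3*t/2) on [1/3, 1/2)
back out the common scale on t: sqrt(t) on [0, 1/2); exp(-t) on [1/2, 1); exp(-t/2) on [1, 3/2)
f breaks at 1/6, 1/3 into 3 integrals to sum
the [0, 1/6) slice contributes ∫ sqrt(3)*t**(3/2)·t^(s-1) dt
segment [1/6, 1/3) carries t*exp(-3*t); integrate it
on [1/3, 1/2) integrate f = t*exp(-3*t/2) against the kernel

(4*2**(2*s)*(2*s + 3)*uppergamma(s + 1, 1/2) - 4*2**(2*s)*(2*s + 3)*uppergamma(s + 1, 3/4) + 2*2**s*(2*s + 3)*uppergamma(s + 1, 1/2) - 2*2**s*(2*s + 3)*uppergamma(s + 1, 1) + sqrt(2))/(6*6**s*(2*s + 3))
  Re(s) > -3/2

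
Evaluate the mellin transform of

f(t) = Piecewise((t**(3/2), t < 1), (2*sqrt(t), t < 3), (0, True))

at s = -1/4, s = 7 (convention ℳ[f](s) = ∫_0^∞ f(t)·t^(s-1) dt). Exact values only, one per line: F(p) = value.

decompose at 1; ℳ[f](s) sums the 2 pieces' integrals
[0, 1) adds the kernel integral of t**(3/2)
on [1, 3) integrate f = 2*sqrt(t) against the kernel

F(-1/4) = -36/5 + 8*3**(1/4)
F(7) = -38/255 + 2916*sqrt(3)/5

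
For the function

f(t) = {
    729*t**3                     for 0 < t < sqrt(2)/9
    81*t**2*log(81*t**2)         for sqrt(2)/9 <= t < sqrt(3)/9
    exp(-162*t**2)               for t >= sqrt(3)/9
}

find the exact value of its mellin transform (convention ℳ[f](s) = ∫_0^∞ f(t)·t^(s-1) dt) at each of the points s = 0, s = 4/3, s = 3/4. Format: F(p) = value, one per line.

reversing the common scale on t: 27*t**3 on [0, sqrt(2)/3); 9*t**2*log(9*t**2) on [sqrt(2)/3, sqrt(3)/3); exp(-18*t**2) on [sqrt(3)/3, ∞)
remove the common scale on t first: t**3 on [0, sqrt(2)); t**2*log(t**2) on [sqrt(2), sqrt(3)); exp(-2*t**2) on [sqrt(3), ∞)
reversing the power substitution: t**(3/2) on [0, 2); t*log(t) on [2, 3); exp(-2*t) on [3, ∞)
breakpoints sqrt(2)/9, sqrt(3)/9: one integral from each of the 3 segments
over [0, sqrt(2)/9), the kernel integral of 729*t**3 enters the sum
piece [sqrt(2)/9, sqrt(3)/9): integrate 81*t**2*log(81*t**2) against the kernel
∫ exp(-162*t**2)·t^(s-1) over [sqrt(3)/9, ∞)

F(0) = -log(2) - 1/2 - Ei(-6)/2 + 2*sqrt(2)/3 + 3*log(3)/2
F(4/3) = -3/50 - 12**(1/3)*log(2)/45 + 6**(1/3)*uppergamma(2/3, 6)/108 + 12**(1/3)/75 + 4*2**(1/6)*3**(1/3)/117 + log(3)/10
F(3/4) = -32*3**(7/8)/363 - 8*2**(3/8)*sqrt(3)*log(2)/99 + 2**(5/8)*sqrt(3)*uppergamma(3/8, 6)/36 + 64*2**(3/8)*sqrt(3)/1089 + 8*2**(7/8)*sqrt(3)/135 + 4*3**(7/8)*log(3)/33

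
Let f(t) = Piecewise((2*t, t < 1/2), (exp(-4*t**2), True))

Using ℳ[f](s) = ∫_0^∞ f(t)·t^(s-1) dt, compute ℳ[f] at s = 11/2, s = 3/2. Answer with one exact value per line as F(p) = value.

remove the common scale on t first: t on [0, 1); exp(-t**2) on [1, ∞)
the power substitution comes off first: sqrt(t) on [0, 1); exp(-t) on [1, ∞)
treat the 2 regions marked off by 1/2 separately and sum
[0, 1/2) adds the kernel integral of 2*t
on [1/2, ∞): add ∫ exp(-4*t**2)·t^(s-1) dt

F(11/2) = sqrt(2)*(4 + 13*uppergamma(11/4, 1))/1664
F(3/2) = sqrt(2)*(5*uppergamma(3/4, 1) + 4)/40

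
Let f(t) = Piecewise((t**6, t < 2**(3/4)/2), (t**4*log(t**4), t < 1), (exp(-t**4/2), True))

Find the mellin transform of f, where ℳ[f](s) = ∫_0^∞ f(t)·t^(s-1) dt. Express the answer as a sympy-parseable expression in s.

(2**(3/4)/2)**s*(-16*2**(s/4)*(s + 6) + 2**(s/2)*(s + 6)*(s**2 + 8*s + 16)*uppergamma(s/4, 1/2) + s*(s + 6)*log(4) + 8*s + 8*(s + 6)*log(2) + sqrt(2)*(s**2 + 8*s + 16) + 48)/(4*(s + 6)*(s**2 + 8*s + 16))
  Re(s) > -6

strip the power substitution: t**3 on [0, sqrt(2)/2); t**2*log(t**2) on [sqrt(2)/2, 1); exp(-t**2/2) on [1, ∞)
reversing the power substitution: t**(3/2) on [0, 1/2); t*log(t) on [1/2, 1); exp(-t/2) on [1, ∞)
split f at 2**(3/4)/2, 1: ℳ[f](s) collects 3 kernel integrals
for t in [0, 2**(3/4)/2): the term is ∫ t**6·t^(s-1)
∫ over [2**(3/4)/2, 1) of t**4*log(t**4)·t^(s-1) joins the sum
for t in [1, ∞): the term is ∫ exp(-t**4/2)·t^(s-1)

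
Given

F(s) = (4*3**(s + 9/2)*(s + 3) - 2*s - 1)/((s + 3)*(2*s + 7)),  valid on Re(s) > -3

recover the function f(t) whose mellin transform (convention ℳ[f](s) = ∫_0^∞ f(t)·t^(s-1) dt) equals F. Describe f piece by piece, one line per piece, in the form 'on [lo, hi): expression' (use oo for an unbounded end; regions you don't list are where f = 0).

on [0, 1): 5*t**3
on [1, 3): 6*t**(7/2)

along the cuts 1, ℳ[f](s) splits into 2 integrals
on [0, 1): add ∫ 5*t**3·t^(s-1) dt
between 1 and 3 the integrand is 6*t**(7/2)·t^(s-1)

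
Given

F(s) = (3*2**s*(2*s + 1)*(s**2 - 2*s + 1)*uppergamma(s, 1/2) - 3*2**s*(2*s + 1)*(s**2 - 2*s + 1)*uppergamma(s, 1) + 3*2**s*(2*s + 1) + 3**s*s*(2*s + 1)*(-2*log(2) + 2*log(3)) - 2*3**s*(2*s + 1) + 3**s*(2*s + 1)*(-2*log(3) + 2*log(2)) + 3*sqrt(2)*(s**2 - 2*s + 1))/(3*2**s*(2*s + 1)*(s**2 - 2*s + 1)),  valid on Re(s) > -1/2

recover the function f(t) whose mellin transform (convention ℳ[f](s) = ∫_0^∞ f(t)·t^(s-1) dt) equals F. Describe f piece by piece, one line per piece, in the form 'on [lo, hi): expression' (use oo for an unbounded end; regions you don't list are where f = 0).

decompose at 1/2, 1; ℳ[f](s) sums the 3 pieces' integrals
∫ sqrt(t)·t^(s-1) over [0, 1/2)
for t in [1/2, 1): the term is ∫ exp(-t)·t^(s-1)
on [1, 3/2): add ∫ log(t)/t·t^(s-1) dt

on [0, 1/2): sqrt(t)
on [1/2, 1): exp(-t)
on [1, 3/2): log(t)/t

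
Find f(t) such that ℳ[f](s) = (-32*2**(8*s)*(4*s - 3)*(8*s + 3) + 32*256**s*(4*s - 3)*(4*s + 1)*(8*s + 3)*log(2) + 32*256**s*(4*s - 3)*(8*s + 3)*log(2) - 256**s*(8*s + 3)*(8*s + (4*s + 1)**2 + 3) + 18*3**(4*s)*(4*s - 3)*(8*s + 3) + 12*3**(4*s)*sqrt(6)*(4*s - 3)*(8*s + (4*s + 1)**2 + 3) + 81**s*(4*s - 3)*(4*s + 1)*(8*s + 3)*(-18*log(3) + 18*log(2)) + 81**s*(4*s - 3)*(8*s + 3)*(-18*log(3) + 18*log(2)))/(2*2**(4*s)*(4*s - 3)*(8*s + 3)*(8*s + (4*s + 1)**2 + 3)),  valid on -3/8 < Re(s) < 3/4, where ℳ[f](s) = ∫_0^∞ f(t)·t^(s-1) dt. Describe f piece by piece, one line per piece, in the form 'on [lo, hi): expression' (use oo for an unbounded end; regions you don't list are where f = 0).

remove the power substitution first: t**(3/4) on [0, 9/4); t*log(sqrt(t)) on [9/4, 4); t**(-3/2) on [4, ∞)
invert the power substitution to get t**(3/2) on [0, 3/2); t**2*log(t) on [3/2, 2); t**(-3) on [2, ∞)
the shared t-power comes off first: sqrt(t) on [0, 3/2); t*log(t) on [3/2, 2); t**(-4) on [2, ∞)
breakpoints 81/16, 16: one integral from each of the 3 segments
∫ t**(3/8)·t^(s-1) over [0, 81/16)
∫ over [81/16, 16) of sqrt(t)*log(t**(1/4))·t^(s-1) joins the sum
on [16, ∞): add ∫ t**(-3/4)·t^(s-1) dt

on [0, 81/16): t**(3/8)
on [81/16, 16): sqrt(t)*log(t**(1/4))
on [16, oo): t**(-3/4)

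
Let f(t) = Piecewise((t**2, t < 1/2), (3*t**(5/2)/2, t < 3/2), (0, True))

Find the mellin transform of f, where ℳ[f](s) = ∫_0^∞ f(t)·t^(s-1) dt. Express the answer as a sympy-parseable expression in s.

(-3*2**(-s - 5/2)*(s + 2) + 2**(-s - 2)*(2*s + 5) + 3*(3/2)**(s + 5/2)*(s + 2))/((s + 2)*(2*s + 5))
  Re(s) > -2

treat the 2 regions marked off by 1/2 separately and sum
between 0 and 1/2 the integrand is t**2·t^(s-1)
for t in [1/2, 3/2): the term is ∫ 3*t**(5/2)/2·t^(s-1)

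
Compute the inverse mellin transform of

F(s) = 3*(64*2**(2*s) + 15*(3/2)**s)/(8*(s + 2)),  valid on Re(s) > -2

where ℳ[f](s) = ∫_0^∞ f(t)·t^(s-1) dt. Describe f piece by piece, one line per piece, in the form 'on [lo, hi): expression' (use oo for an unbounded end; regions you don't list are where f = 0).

on [0, 3/2): 4*t**2
on [3/2, 4): 3*t**2/2

split f at 3/2: ℳ[f](s) collects 2 kernel integrals
between 0 and 3/2 the integrand is 4*t**2·t^(s-1)
for t in [3/2, 4): the term is ∫ 3*t**2/2·t^(s-1)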